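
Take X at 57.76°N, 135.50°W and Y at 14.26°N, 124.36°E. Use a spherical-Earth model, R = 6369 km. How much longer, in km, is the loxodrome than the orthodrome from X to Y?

557 km

Great circle: cos σ = sin φ₁ sin φ₂ + cos φ₁ cos φ₂ cos Δλ,  σ = 1.4532 rad → d_gc = 9255.5 km
Rhumb line: Δψ = -0.9898, q = Δφ/Δψ = 0.7671, d_rh = R√(Δφ²+q²Δλ²) = 9812.6 km
Excess = 9812.6 − 9255.5 = 557.1 ≈ 557 km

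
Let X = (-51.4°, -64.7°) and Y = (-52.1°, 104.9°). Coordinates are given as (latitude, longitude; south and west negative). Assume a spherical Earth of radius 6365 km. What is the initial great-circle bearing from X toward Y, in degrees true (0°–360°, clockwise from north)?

173.4°

θ = atan2( sin Δλ·cos φ₂ ,  cos φ₁ sin φ₂ − sin φ₁ cos φ₂ cos Δλ )
  = atan2(+0.1109, -0.9645) = 173.44°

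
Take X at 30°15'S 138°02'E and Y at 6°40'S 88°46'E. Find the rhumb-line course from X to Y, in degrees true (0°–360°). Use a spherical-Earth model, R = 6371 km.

Δψ = ln[tan(π/4+φ₂/2)/tan(π/4+φ₁/2)] = +0.4377
Δλ = -0.8599 rad (taken the short way round)
course = atan2(Δλ, Δψ) = 296.98°

297.0°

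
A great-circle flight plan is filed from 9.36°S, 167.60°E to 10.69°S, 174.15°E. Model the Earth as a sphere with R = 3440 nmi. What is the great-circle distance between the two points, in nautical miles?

395 nmi

cos σ = sin φ₁ sin φ₂ + cos φ₁ cos φ₂ cos Δλ
      = sin(-9.36°)sin(-10.69°) + cos(-9.36°)cos(-10.69°)cos(6.55°) = 0.9934
σ = 6.585° → d = Rσ = 3440·0.11494 = 395 nmi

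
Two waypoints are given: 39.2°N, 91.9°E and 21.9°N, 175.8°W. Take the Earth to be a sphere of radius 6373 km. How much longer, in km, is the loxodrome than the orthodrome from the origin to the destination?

310 km

Great circle: cos σ = sin φ₁ sin φ₂ + cos φ₁ cos φ₂ cos Δλ,  σ = 1.3624 rad → d_gc = 8682.6 km
Rhumb line: Δψ = -0.3529, q = Δφ/Δψ = 0.8556, d_rh = R√(Δφ²+q²Δλ²) = 8992.4 km
Excess = 8992.4 − 8682.6 = 309.8 ≈ 310 km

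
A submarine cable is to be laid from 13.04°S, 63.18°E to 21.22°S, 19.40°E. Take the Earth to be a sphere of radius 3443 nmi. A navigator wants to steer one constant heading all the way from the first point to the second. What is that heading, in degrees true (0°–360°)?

258.9°

Δψ = ln[tan(π/4+φ₂/2)/tan(π/4+φ₁/2)] = -0.1495
Δλ = -0.7641 rad (taken the short way round)
course = atan2(Δλ, Δψ) = 258.93°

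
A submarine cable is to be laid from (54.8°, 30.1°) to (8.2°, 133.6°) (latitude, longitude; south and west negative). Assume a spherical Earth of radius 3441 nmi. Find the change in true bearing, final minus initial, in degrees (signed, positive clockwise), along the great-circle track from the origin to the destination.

Initial bearing θ₁ = atan2(sin Δλ cos φ₂, cos φ₁ sin φ₂ − sin φ₁ cos φ₂ cos Δλ) = 74.27°
Final bearing θ₂ = (initial bearing from the destination back to the start) + 180° = 145.90°
Δθ = θ₂ − θ₁ = +71.6°

+71.6°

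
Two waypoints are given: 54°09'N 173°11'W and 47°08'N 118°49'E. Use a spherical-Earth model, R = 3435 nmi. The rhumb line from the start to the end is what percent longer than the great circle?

3.8%

Great circle: σ = 0.7327 rad → d_gc = Rσ = 2517.0 nmi
Rhumb: Δφ = -0.1225, Δλ = -1.1868, Δψ = -0.1936, q = Δφ/Δψ = 0.6326 → d_rh = R√(Δφ²+q²Δλ²) = 2613.0 nmi
Excess = (2613.0 − 2517.0) / 2517.0 = 96.0 / 2517.0 = 3.81% ≈ 3.8%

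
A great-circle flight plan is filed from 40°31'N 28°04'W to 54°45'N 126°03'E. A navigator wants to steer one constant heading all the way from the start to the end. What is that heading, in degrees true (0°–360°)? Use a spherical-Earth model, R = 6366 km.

Meridional parts: M(φ₁)=+0.7747, M(φ₂)=+1.1467 → ΔM = +0.3719;  Δλ = +2.6898 rad
tan C = Δλ / ΔM = +7.2322 → C = 82.13°

82.1°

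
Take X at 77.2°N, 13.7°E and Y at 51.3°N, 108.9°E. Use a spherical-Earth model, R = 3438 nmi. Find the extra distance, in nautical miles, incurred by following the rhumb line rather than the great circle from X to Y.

Great circle: cos σ = sin φ₁ sin φ₂ + cos φ₁ cos φ₂ cos Δλ,  σ = 0.7250 rad → d_gc = 2492.6 nmi
Rhumb line: Δψ = -1.1413, q = Δφ/Δψ = 0.3961, d_rh = R√(Δφ²+q²Δλ²) = 2744.9 nmi
Excess = 2744.9 − 2492.6 = 252.3 ≈ 252 nmi

252 nmi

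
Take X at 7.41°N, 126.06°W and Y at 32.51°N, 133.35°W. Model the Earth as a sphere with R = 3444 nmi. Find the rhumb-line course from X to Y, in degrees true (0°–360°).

Meridional parts: M(φ₁)=+0.1297, M(φ₂)=+0.6006 → ΔM = +0.4709;  Δλ = -0.1272 rad
tan C = Δλ / ΔM = -0.2702 → C = 344.88°

344.9°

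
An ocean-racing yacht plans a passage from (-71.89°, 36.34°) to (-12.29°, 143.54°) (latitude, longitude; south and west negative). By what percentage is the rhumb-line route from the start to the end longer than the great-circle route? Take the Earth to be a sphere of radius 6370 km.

Great circle: σ = 1.4581 rad → d_gc = Rσ = 9287.8 km
Rhumb: Δφ = +1.0402, Δλ = +1.8710, Δψ = +1.6204, q = Δφ/Δψ = 0.6420 → d_rh = R√(Δφ²+q²Δλ²) = 10121.5 km
Excess = (10121.5 − 9287.8) / 9287.8 = 833.7 / 9287.8 = 8.98% ≈ 9.0%

9.0%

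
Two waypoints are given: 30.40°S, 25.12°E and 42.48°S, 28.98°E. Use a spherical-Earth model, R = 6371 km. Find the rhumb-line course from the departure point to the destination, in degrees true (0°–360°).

Meridional parts: M(φ₁)=-0.5574, M(φ₂)=-0.8205 → ΔM = -0.2631;  Δλ = +0.0674 rad
tan C = Δλ / ΔM = -0.2561 → C = 165.64°

165.6°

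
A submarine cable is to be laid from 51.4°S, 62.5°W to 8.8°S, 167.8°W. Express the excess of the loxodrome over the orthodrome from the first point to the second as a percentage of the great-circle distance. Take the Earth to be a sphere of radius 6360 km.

5.2%

Great circle: σ = 1.6139 rad → d_gc = Rσ = 10264.6 km
Rhumb: Δφ = +0.7435, Δλ = -1.8378, Δψ = +0.8951, q = Δφ/Δψ = 0.8307 → d_rh = R√(Δφ²+q²Δλ²) = 10799.7 km
Excess = (10799.7 − 10264.6) / 10264.6 = 535.1 / 10264.6 = 5.21% ≈ 5.2%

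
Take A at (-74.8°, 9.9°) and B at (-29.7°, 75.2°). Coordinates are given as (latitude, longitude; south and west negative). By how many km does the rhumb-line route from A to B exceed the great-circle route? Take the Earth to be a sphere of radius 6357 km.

Great circle: cos σ = sin φ₁ sin φ₂ + cos φ₁ cos φ₂ cos Δλ,  σ = 0.9603 rad → d_gc = 6104.5 km
Rhumb line: Δψ = +1.4709, q = Δφ/Δψ = 0.5351, d_rh = R√(Δφ²+q²Δλ²) = 6330.1 km
Excess = 6330.1 − 6104.5 = 225.6 ≈ 226 km

226 km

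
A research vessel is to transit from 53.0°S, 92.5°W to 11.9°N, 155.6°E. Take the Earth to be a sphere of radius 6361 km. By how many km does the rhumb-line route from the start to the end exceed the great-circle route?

474 km

Great circle: cos σ = sin φ₁ sin φ₂ + cos φ₁ cos φ₂ cos Δλ,  σ = 1.9653 rad → d_gc = 12501.1 km
Rhumb line: Δψ = +1.3040, q = Δφ/Δψ = 0.8686, d_rh = R√(Δφ²+q²Δλ²) = 12975.5 km
Excess = 12975.5 − 12501.1 = 474.4 ≈ 474 km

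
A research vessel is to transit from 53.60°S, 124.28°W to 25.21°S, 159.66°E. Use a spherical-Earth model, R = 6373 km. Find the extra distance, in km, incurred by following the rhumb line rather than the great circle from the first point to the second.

239 km

Great circle: cos σ = sin φ₁ sin φ₂ + cos φ₁ cos φ₂ cos Δλ,  σ = 1.0790 rad → d_gc = 6876.7 km
Rhumb line: Δψ = +0.6574, q = Δφ/Δψ = 0.7537, d_rh = R√(Δφ²+q²Δλ²) = 7115.4 km
Excess = 7115.4 − 6876.7 = 238.7 ≈ 239 km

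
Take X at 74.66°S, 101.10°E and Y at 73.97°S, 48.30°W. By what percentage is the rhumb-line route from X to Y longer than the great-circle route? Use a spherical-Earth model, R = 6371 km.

33.6%

Great circle: σ = 0.5276 rad → d_gc = Rσ = 3361.6 km
Rhumb: Δφ = +0.0120, Δλ = -2.6075, Δψ = +0.0446, q = Δφ/Δψ = 0.2703 → d_rh = R√(Δφ²+q²Δλ²) = 4491.1 km
Excess = (4491.1 − 3361.6) / 3361.6 = 1129.5 / 3361.6 = 33.60% ≈ 33.6%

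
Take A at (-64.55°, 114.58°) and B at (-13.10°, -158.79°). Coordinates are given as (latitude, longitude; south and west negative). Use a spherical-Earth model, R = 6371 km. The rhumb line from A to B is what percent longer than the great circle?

Great circle: σ = 1.3395 rad → d_gc = Rσ = 8533.8 km
Rhumb: Δφ = +0.8980, Δλ = +1.5120, Δψ = +1.2574, q = Δφ/Δψ = 0.7142 → d_rh = R√(Δφ²+q²Δλ²) = 8947.4 km
Excess = (8947.4 − 8533.8) / 8533.8 = 413.6 / 8533.8 = 4.847% ≈ 4.8%

4.8%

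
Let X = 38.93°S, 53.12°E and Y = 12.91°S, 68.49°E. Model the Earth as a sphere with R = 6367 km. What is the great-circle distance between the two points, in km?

3263 km

Haversine: a = sin²(Δφ/2)+cos φ₁ cos φ₂ sin²(Δλ/2) = 0.06424;  σ = 2·atan2(√a,√(1−a))
σ = 29.364° → d = Rσ = 6367·0.51250 = 3263 km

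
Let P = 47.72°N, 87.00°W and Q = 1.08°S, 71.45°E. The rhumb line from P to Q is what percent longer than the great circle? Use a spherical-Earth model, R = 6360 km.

13.7%

Great circle: σ = 2.2647 rad → d_gc = Rσ = 14403.6 km
Rhumb: Δφ = -0.8517, Δλ = +2.7655, Δψ = -0.9690, q = Δφ/Δψ = 0.8789 → d_rh = R√(Δφ²+q²Δλ²) = 16380.7 km
Excess = (16380.7 − 14403.6) / 14403.6 = 1977.1 / 14403.6 = 13.73% ≈ 13.7%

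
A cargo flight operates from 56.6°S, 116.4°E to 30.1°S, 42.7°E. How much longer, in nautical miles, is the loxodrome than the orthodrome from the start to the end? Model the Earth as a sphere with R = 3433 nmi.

Great circle: cos σ = sin φ₁ sin φ₂ + cos φ₁ cos φ₂ cos Δλ,  σ = 0.9856 rad → d_gc = 3383.6 nmi
Rhumb line: Δψ = +0.6526, q = Δφ/Δψ = 0.7087, d_rh = R√(Δφ²+q²Δλ²) = 3509.4 nmi
Excess = 3509.4 − 3383.6 = 125.8 ≈ 126 nmi

126 nmi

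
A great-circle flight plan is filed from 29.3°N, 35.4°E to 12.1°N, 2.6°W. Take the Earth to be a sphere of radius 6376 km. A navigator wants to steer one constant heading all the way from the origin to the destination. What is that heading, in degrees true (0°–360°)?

244.1°

Δψ = ln[tan(π/4+φ₂/2)/tan(π/4+φ₁/2)] = -0.3225
Δλ = -0.6632 rad (taken the short way round)
course = atan2(Δλ, Δψ) = 244.07°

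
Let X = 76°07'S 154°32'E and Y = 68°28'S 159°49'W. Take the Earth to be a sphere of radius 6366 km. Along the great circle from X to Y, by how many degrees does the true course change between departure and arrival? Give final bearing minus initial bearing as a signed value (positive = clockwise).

-43.8°

At departure: θ₁ = atan2(sin Δλ cos φ₂, cos φ₁ sin φ₂ − sin φ₁ cos φ₂ cos Δλ) = 84.37°
At arrival: θ₂ = atan2(sin Δλ cos φ₁, −cos φ₂ sin φ₁ + sin φ₂ cos φ₁ cos Δλ) = 40.58°
Δθ = θ₂ − θ₁ = -43.8°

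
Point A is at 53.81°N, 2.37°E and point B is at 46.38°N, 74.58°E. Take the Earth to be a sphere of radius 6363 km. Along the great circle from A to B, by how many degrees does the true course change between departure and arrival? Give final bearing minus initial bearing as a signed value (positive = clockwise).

+58.6°

At departure: θ₁ = atan2(sin Δλ cos φ₂, cos φ₁ sin φ₂ − sin φ₁ cos φ₂ cos Δλ) = 68.61°
At arrival: θ₂ = atan2(sin Δλ cos φ₁, −cos φ₂ sin φ₁ + sin φ₂ cos φ₁ cos Δλ) = 127.16°
Δθ = θ₂ − θ₁ = +58.6°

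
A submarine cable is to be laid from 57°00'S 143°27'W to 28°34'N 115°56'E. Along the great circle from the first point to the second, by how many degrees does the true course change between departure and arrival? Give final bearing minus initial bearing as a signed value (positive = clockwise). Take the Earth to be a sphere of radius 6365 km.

Initial bearing θ₁ = atan2(sin Δλ cos φ₂, cos φ₁ sin φ₂ − sin φ₁ cos φ₂ cos Δλ) = 278.22°
Final bearing θ₂ = (initial bearing from the destination back to the start) + 180° = 322.14°
Δθ = θ₂ − θ₁ = +43.9°

+43.9°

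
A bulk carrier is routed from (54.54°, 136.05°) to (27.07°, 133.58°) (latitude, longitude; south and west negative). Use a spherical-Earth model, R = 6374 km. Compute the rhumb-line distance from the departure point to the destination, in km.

3063 km

Rhumb course C = atan2(Δλ, Δψ) with Δψ = ln[tan(π/4+φ₂/2)/tan(π/4+φ₁/2)] = -0.6492, Δλ = -0.0431 → C = 183.80°
d = R·|Δφ| / |cos C| = 6374·0.47944 / 0.99780 = 3063 km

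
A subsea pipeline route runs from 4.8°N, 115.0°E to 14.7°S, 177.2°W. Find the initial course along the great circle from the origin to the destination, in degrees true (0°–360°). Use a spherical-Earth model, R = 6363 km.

107.6°

θ = atan2( sin Δλ·cos φ₂ ,  cos φ₁ sin φ₂ − sin φ₁ cos φ₂ cos Δλ )
  = atan2(+0.8956, -0.2834) = 107.56°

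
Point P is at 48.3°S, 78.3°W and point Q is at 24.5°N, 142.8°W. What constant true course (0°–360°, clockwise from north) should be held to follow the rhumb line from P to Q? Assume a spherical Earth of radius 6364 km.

Δψ = ln[tan(π/4+φ₂/2)/tan(π/4+φ₁/2)] = +1.4066
Δλ = -1.1257 rad (taken the short way round)
course = atan2(Δλ, Δψ) = 321.33°

321.3°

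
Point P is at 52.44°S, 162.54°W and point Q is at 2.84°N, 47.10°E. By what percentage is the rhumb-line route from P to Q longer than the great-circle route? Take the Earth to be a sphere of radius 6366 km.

12.3%

Great circle: σ = 2.1754 rad → d_gc = Rσ = 13848.7 km
Rhumb: Δφ = +0.9648, Δλ = -2.6243, Δψ = +1.1283, q = Δφ/Δψ = 0.8551 → d_rh = R√(Δφ²+q²Δλ²) = 15550.2 km
Excess = (15550.2 − 13848.7) / 13848.7 = 1701.5 / 13848.7 = 12.29% ≈ 12.3%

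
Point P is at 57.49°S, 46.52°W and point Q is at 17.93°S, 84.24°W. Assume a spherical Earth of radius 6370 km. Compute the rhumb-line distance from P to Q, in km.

Rhumb course C = atan2(Δλ, Δψ) with Δψ = ln[tan(π/4+φ₂/2)/tan(π/4+φ₁/2)] = +0.9143, Δλ = -0.6583 → C = 324.24°
d = R·|Δφ| / |cos C| = 6370·0.69045 / 0.81152 = 5420 km

5420 km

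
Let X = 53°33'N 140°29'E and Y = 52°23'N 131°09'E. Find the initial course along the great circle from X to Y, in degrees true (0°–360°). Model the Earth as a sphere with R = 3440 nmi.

θ = atan2( sin Δλ·cos φ₂ ,  cos φ₁ sin φ₂ − sin φ₁ cos φ₂ cos Δλ )
  = atan2(-0.0990, -0.0139) = 262.03°

262.0°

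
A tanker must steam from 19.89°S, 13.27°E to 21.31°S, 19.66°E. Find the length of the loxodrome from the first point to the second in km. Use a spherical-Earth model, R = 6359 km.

682 km

Rhumb course C = atan2(Δλ, Δψ) with Δψ = ln[tan(π/4+φ₂/2)/tan(π/4+φ₁/2)] = -0.0265, Δλ = +0.1115 → C = 103.36°
d = R·|Δφ| / |cos C| = 6359·0.02478 / 0.23099 = 682 km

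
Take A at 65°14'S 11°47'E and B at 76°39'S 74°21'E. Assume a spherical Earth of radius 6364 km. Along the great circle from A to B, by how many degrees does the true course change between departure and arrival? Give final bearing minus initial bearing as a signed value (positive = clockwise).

-60.0°

At departure: θ₁ = atan2(sin Δλ cos φ₂, cos φ₁ sin φ₂ − sin φ₁ cos φ₂ cos Δλ) = 146.62°
At arrival: θ₂ = atan2(sin Δλ cos φ₁, −cos φ₂ sin φ₁ + sin φ₂ cos φ₁ cos Δλ) = 86.63°
Δθ = θ₂ − θ₁ = -60.0°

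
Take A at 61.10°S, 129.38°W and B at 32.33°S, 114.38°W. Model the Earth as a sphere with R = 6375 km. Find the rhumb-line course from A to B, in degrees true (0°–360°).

Meridional parts: M(φ₁)=-1.3560, M(φ₂)=-0.5968 → ΔM = +0.7592;  Δλ = +0.2618 rad
tan C = Δλ / ΔM = +0.3448 → C = 19.03°

19.0°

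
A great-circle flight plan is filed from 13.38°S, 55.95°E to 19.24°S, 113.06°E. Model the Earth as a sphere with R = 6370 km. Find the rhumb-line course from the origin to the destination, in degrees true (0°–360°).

Δψ = ln[tan(π/4+φ₂/2)/tan(π/4+φ₁/2)] = -0.1066
Δλ = +0.9968 rad (taken the short way round)
course = atan2(Δλ, Δψ) = 96.11°

96.1°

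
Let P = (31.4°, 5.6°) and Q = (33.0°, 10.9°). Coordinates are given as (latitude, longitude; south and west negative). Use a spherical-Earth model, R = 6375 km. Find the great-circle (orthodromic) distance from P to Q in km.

cos σ = sin φ₁ sin φ₂ + cos φ₁ cos φ₂ cos Δλ
      = sin(31.40°)sin(33.00°) + cos(31.40°)cos(33.00°)cos(5.30°) = 0.9965
σ = 4.761° → d = Rσ = 6375·0.08309 = 530 km

530 km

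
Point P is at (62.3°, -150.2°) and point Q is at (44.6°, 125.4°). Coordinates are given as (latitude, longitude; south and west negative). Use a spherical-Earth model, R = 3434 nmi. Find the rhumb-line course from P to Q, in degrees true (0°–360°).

Δψ = ln[tan(π/4+φ₂/2)/tan(π/4+φ₁/2)] = -0.5287
Δλ = -1.4731 rad (taken the short way round)
course = atan2(Δλ, Δψ) = 250.26°

250.3°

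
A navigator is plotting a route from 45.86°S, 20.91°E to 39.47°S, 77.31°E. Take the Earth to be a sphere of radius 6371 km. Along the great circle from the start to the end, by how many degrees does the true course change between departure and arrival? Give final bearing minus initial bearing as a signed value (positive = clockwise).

-40.0°

Initial bearing θ₁ = atan2(sin Δλ cos φ₂, cos φ₁ sin φ₂ − sin φ₁ cos φ₂ cos Δλ) = 101.95°
Final bearing θ₂ = (initial bearing from the destination back to the start) + 180° = 61.96°
Δθ = θ₂ − θ₁ = -40.0°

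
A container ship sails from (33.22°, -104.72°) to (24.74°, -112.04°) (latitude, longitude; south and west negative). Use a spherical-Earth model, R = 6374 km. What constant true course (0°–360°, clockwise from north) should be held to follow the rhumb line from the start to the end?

217.0°

Δψ = ln[tan(π/4+φ₂/2)/tan(π/4+φ₁/2)] = -0.1694
Δλ = -0.1278 rad (taken the short way round)
course = atan2(Δλ, Δψ) = 217.02°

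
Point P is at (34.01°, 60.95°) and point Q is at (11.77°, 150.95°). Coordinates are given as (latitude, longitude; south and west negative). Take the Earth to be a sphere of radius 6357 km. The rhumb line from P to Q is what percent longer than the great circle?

Great circle: σ = 1.4565 rad → d_gc = Rσ = 9258.7 km
Rhumb: Δφ = -0.3882, Δλ = +1.5708, Δψ = -0.4250, q = Δφ/Δψ = 0.9134 → d_rh = R√(Δφ²+q²Δλ²) = 9448.3 km
Excess = (9448.3 − 9258.7) / 9258.7 = 189.6 / 9258.7 = 2.048% ≈ 2.0%

2.0%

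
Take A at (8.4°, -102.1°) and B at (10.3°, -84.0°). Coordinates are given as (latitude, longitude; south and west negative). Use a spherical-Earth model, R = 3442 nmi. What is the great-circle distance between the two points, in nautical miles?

1079 nmi

cos σ = sin φ₁ sin φ₂ + cos φ₁ cos φ₂ cos Δλ
      = sin(8.40°)sin(10.30°) + cos(8.40°)cos(10.30°)cos(18.10°) = 0.9513
σ = 17.957° → d = Rσ = 3442·0.31342 = 1079 nmi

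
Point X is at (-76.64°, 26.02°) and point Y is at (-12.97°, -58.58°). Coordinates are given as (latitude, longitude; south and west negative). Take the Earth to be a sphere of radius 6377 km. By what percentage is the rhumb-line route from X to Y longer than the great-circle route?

Great circle: σ = 1.3289 rad → d_gc = Rσ = 8474.3 km
Rhumb: Δφ = +1.1113, Δλ = -1.4765, Δψ = +1.9162, q = Δφ/Δψ = 0.5799 → d_rh = R√(Δφ²+q²Δλ²) = 8946.2 km
Excess = (8946.2 − 8474.3) / 8474.3 = 471.9 / 8474.3 = 5.57% ≈ 5.6%

5.6%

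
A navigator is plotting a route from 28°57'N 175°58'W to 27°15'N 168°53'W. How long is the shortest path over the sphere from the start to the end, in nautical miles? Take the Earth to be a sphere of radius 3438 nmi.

388 nmi

cos σ = sin φ₁ sin φ₂ + cos φ₁ cos φ₂ cos Δλ
      = sin(28.95°)sin(27.25°) + cos(28.95°)cos(27.25°)cos(7.08°) = 0.9936
σ = 6.474° → d = Rσ = 3438·0.11300 = 388 nmi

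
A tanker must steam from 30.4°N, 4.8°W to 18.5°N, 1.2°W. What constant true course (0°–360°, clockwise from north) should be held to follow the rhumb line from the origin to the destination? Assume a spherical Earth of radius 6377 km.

Meridional parts: M(φ₁)=+0.5574, M(φ₂)=+0.3286 → ΔM = -0.2287;  Δλ = +0.0628 rad
tan C = Δλ / ΔM = -0.2747 → C = 164.64°

164.6°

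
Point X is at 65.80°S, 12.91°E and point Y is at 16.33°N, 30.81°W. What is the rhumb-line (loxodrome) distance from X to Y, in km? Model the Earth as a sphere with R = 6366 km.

9888 km

Rhumb course C = atan2(Δλ, Δψ) with Δψ = ln[tan(π/4+φ₂/2)/tan(π/4+φ₁/2)] = +1.8289, Δλ = -0.7631 → C = 337.35°
d = R·|Δφ| / |cos C| = 6366·1.43344 / 0.92290 = 9888 km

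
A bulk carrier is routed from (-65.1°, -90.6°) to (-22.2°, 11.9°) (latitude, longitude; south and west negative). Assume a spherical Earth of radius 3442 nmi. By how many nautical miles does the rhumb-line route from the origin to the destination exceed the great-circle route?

371 nmi

Great circle: cos σ = sin φ₁ sin φ₂ + cos φ₁ cos φ₂ cos Δλ,  σ = 1.3095 rad → d_gc = 4507.3 nmi
Rhumb line: Δψ = +1.1131, q = Δφ/Δψ = 0.6727, d_rh = R√(Δφ²+q²Δλ²) = 4878.5 nmi
Excess = 4878.5 − 4507.3 = 371.2 ≈ 371 nmi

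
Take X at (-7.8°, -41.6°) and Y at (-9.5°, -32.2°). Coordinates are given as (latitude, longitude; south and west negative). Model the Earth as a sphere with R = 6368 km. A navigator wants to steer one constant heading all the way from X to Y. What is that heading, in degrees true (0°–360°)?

100.4°

Δψ = ln[tan(π/4+φ₂/2)/tan(π/4+φ₁/2)] = -0.0300
Δλ = +0.1641 rad (taken the short way round)
course = atan2(Δλ, Δψ) = 100.37°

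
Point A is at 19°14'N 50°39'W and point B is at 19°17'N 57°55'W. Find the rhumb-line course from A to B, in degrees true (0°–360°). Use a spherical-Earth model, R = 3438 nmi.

270.4°

Δψ = ln[tan(π/4+φ₂/2)/tan(π/4+φ₁/2)] = +0.0009
Δλ = -0.1268 rad (taken the short way round)
course = atan2(Δλ, Δψ) = 270.42°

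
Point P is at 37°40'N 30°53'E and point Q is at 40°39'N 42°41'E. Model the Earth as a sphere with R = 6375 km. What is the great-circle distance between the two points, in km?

Haversine: a = sin²(Δφ/2)+cos φ₁ cos φ₂ sin²(Δλ/2) = 0.00702;  σ = 2·atan2(√a,√(1−a))
σ = 9.615° → d = Rσ = 6375·0.16781 = 1070 km

1070 km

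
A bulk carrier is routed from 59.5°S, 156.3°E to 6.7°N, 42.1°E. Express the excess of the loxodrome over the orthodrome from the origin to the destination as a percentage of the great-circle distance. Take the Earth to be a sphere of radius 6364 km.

Great circle: σ = 1.8830 rad → d_gc = Rσ = 11983.4 km
Rhumb: Δφ = +1.1554, Δλ = -1.9932, Δψ = +1.4168, q = Δφ/Δψ = 0.8155 → d_rh = R√(Δφ²+q²Δλ²) = 12691.1 km
Excess = (12691.1 − 11983.4) / 11983.4 = 707.7 / 11983.4 = 5.91% ≈ 5.9%

5.9%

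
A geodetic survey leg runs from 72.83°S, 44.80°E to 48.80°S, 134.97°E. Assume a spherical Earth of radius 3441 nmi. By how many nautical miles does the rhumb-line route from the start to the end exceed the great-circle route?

Great circle: cos σ = sin φ₁ sin φ₂ + cos φ₁ cos φ₂ cos Δλ,  σ = 0.7694 rad → d_gc = 2647.6 nmi
Rhumb line: Δψ = +0.9122, q = Δφ/Δψ = 0.4598, d_rh = R√(Δφ²+q²Δλ²) = 2877.8 nmi
Excess = 2877.8 − 2647.6 = 230.2 ≈ 230 nmi

230 nmi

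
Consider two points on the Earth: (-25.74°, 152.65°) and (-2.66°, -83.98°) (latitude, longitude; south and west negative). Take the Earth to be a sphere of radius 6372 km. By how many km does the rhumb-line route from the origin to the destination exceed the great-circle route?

Great circle: cos σ = sin φ₁ sin φ₂ + cos φ₁ cos φ₂ cos Δλ,  σ = 2.0655 rad → d_gc = 13161.4 km
Rhumb line: Δψ = +0.4187, q = Δφ/Δψ = 0.9620, d_rh = R√(Δφ²+q²Δλ²) = 13446.4 km
Excess = 13446.4 − 13161.4 = 285.0 ≈ 285 km

285 km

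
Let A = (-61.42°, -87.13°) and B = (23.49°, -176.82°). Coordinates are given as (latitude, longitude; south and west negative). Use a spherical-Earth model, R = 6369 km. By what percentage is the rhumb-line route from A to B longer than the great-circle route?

Great circle: σ = 1.9259 rad → d_gc = Rσ = 12265.8 km
Rhumb: Δφ = +1.4820, Δλ = -1.5654, Δψ = +1.7896, q = Δφ/Δψ = 0.8281 → d_rh = R√(Δφ²+q²Δλ²) = 12539.9 km
Excess = (12539.9 − 12265.8) / 12265.8 = 274.1 / 12265.8 = 2.23% ≈ 2.2%

2.2%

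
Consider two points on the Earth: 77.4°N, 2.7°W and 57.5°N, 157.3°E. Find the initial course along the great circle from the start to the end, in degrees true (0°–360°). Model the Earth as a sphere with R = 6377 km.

15.2°

θ = atan2( sin Δλ·cos φ₂ ,  cos φ₁ sin φ₂ − sin φ₁ cos φ₂ cos Δλ )
  = atan2(+0.1838, +0.6767) = 15.19°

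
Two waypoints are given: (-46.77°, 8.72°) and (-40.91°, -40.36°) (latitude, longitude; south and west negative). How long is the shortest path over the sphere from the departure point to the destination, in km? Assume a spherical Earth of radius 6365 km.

3921 km

Haversine: a = sin²(Δφ/2)+cos φ₁ cos φ₂ sin²(Δλ/2) = 0.09190;  σ = 2·atan2(√a,√(1−a))
σ = 35.294° → d = Rσ = 6365·0.61600 = 3921 km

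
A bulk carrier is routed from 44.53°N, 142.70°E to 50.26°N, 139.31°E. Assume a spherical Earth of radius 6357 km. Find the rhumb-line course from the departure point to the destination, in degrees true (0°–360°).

338.2°

Meridional parts: M(φ₁)=+0.8698, M(φ₂)=+1.0178 → ΔM = +0.1479;  Δλ = -0.0592 rad
tan C = Δλ / ΔM = -0.3999 → C = 338.20°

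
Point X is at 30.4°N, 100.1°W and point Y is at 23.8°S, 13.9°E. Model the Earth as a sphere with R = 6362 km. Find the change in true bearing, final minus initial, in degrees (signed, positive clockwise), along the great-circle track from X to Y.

Initial bearing θ₁ = atan2(sin Δλ cos φ₂, cos φ₁ sin φ₂ − sin φ₁ cos φ₂ cos Δλ) = 100.82°
Final bearing θ₂ = (initial bearing from the destination back to the start) + 180° = 112.19°
Δθ = θ₂ − θ₁ = +11.4°

+11.4°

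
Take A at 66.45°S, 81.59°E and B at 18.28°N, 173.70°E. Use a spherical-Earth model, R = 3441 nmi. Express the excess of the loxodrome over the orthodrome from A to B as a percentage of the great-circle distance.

Great circle: σ = 1.8771 rad → d_gc = Rσ = 6459.0 nmi
Rhumb: Δφ = +1.4788, Δλ = +1.6076, Δψ = +1.8926, q = Δφ/Δψ = 0.7814 → d_rh = R√(Δφ²+q²Δλ²) = 6676.6 nmi
Excess = (6676.6 − 6459.0) / 6459.0 = 217.6 / 6459.0 = 3.37% ≈ 3.4%

3.4%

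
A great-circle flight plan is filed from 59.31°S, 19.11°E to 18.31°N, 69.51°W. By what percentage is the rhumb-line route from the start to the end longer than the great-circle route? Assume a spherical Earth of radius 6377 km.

Great circle: σ = 1.8323 rad → d_gc = Rσ = 11684.3 km
Rhumb: Δφ = +1.3547, Δλ = -1.5467, Δψ = +1.6183, q = Δφ/Δψ = 0.8371 → d_rh = R√(Δφ²+q²Δλ²) = 11950.4 km
Excess = (11950.4 − 11684.3) / 11684.3 = 266.1 / 11684.3 = 2.28% ≈ 2.3%

2.3%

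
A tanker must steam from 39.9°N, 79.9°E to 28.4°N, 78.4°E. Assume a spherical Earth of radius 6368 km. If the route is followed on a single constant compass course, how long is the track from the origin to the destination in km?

Δψ = ln[tan(π/4+φ₂/2)/tan(π/4+φ₁/2)] = -0.2433;  Δφ = -0.2007 rad,  Δλ = -0.0262 rad
q = Δφ/Δψ = 0.8249
d = R·√(Δφ² + q²Δλ²) = 6368·0.20187 = 1286 km

1286 km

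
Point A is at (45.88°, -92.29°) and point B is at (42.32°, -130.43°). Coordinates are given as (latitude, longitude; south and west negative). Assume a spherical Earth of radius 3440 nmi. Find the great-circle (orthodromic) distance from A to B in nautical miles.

1642 nmi

Haversine: a = sin²(Δφ/2)+cos φ₁ cos φ₂ sin²(Δλ/2) = 0.05591;  σ = 2·atan2(√a,√(1−a))
σ = 27.355° → d = Rσ = 3440·0.47744 = 1642 nmi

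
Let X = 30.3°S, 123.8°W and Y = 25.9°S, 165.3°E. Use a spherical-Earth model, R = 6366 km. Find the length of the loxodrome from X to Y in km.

Δψ = ln[tan(π/4+φ₂/2)/tan(π/4+φ₁/2)] = +0.0871;  Δφ = +0.0768 rad,  Δλ = -1.2374 rad
q = Δφ/Δψ = 0.8818
d = R·√(Δφ² + q²Δλ²) = 6366·1.09386 = 6963 km

6963 km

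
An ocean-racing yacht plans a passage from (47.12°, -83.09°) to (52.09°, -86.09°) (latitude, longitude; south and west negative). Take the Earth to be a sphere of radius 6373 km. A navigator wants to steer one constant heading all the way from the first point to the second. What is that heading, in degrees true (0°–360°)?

Meridional parts: M(φ₁)=+0.9347, M(φ₂)=+1.0687 → ΔM = +0.1340;  Δλ = -0.0524 rad
tan C = Δλ / ΔM = -0.3907 → C = 338.66°

338.7°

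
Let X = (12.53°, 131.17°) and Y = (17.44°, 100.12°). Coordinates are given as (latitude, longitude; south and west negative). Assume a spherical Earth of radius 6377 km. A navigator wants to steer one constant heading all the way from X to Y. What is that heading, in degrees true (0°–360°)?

Δψ = ln[tan(π/4+φ₂/2)/tan(π/4+φ₁/2)] = +0.0887
Δλ = -0.5419 rad (taken the short way round)
course = atan2(Δλ, Δψ) = 279.30°

279.3°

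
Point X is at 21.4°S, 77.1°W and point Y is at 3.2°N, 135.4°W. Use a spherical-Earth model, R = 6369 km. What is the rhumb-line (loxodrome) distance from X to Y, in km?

6911 km

Rhumb course C = atan2(Δλ, Δψ) with Δψ = ln[tan(π/4+φ₂/2)/tan(π/4+φ₁/2)] = +0.4384, Δλ = -1.0175 → C = 293.31°
d = R·|Δφ| / |cos C| = 6369·0.42935 / 0.39567 = 6911 km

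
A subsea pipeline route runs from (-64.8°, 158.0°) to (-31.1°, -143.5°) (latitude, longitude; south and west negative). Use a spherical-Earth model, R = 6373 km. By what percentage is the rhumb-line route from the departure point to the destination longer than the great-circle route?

Great circle: σ = 0.8528 rad → d_gc = Rσ = 5435.0 km
Rhumb: Δφ = +0.5882, Δλ = +1.0210, Δψ = +0.9266, q = Δφ/Δψ = 0.6348 → d_rh = R√(Δφ²+q²Δλ²) = 5577.6 km
Excess = (5577.6 − 5435.0) / 5435.0 = 142.6 / 5435.0 = 2.62% ≈ 2.6%

2.6%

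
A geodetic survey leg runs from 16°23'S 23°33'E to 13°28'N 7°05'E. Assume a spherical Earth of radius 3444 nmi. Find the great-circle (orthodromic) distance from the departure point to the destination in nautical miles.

cos σ = sin φ₁ sin φ₂ + cos φ₁ cos φ₂ cos Δλ
      = sin(-16.38°)sin(13.47°) + cos(-16.38°)cos(13.47°)cos(-16.47°) = 0.8291
σ = 33.997° → d = Rσ = 3444·0.59337 = 2044 nmi

2044 nmi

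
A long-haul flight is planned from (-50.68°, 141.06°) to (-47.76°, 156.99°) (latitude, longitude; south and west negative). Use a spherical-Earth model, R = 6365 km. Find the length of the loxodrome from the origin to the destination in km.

1200 km

Rhumb course C = atan2(Δλ, Δψ) with Δψ = ln[tan(π/4+φ₂/2)/tan(π/4+φ₁/2)] = +0.0781, Δλ = +0.2780 → C = 74.32°
d = R·|Δφ| / |cos C| = 6365·0.05096 / 0.27030 = 1200 km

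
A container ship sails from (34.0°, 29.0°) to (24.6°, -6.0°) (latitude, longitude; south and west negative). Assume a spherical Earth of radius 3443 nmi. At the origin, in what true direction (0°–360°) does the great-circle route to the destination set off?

262.2°

N = sin Δλ·cos φ₂ = -0.5215;  D = cos φ₁ sin φ₂ − sin φ₁ cos φ₂ cos Δλ = -0.0714
initial course = atan2(N, D) = 262.21°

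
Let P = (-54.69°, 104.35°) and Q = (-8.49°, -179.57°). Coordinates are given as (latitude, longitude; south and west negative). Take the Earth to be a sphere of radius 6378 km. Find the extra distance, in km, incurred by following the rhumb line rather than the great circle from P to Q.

216 km

Great circle: cos σ = sin φ₁ sin φ₂ + cos φ₁ cos φ₂ cos Δλ,  σ = 1.3098 rad → d_gc = 8354.2 km
Rhumb line: Δψ = +0.9961, q = Δφ/Δψ = 0.8095, d_rh = R√(Δφ²+q²Δλ²) = 8570.2 km
Excess = 8570.2 − 8354.2 = 216.0 ≈ 216 km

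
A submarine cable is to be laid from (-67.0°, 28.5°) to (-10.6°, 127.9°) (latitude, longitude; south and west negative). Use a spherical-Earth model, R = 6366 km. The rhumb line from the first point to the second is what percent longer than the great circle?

Great circle: σ = 1.4640 rad → d_gc = Rσ = 9319.8 km
Rhumb: Δφ = +0.9844, Δλ = +1.7349, Δψ = +1.4063, q = Δφ/Δψ = 0.7000 → d_rh = R√(Δφ²+q²Δλ²) = 9951.6 km
Excess = (9951.6 − 9319.8) / 9319.8 = 631.8 / 9319.8 = 6.78% ≈ 6.8%

6.8%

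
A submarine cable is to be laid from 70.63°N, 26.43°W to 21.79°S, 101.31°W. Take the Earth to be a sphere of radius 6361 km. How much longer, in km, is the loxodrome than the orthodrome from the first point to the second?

Great circle: cos σ = sin φ₁ sin φ₂ + cos φ₁ cos φ₂ cos Δλ,  σ = 1.8440 rad → d_gc = 11730.0 km
Rhumb line: Δψ = -2.1579, q = Δφ/Δψ = 0.7475, d_rh = R√(Δφ²+q²Δλ²) = 11995.6 km
Excess = 11995.6 − 11730.0 = 265.6 ≈ 266 km

266 km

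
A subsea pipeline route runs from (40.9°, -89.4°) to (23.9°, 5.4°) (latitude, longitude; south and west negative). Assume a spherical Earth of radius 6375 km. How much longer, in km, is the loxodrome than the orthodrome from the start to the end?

Great circle: cos σ = sin φ₁ sin φ₂ + cos φ₁ cos φ₂ cos Δλ,  σ = 1.3618 rad → d_gc = 8681.7 km
Rhumb line: Δψ = -0.3538, q = Δφ/Δψ = 0.8387, d_rh = R√(Δφ²+q²Δλ²) = 9046.5 km
Excess = 9046.5 − 8681.7 = 364.8 ≈ 365 km

365 km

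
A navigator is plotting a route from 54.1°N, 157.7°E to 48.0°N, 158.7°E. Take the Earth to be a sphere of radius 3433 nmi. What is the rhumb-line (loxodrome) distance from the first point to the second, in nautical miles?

367 nmi

Rhumb course C = atan2(Δλ, Δψ) with Δψ = ln[tan(π/4+φ₂/2)/tan(π/4+φ₁/2)] = -0.1697, Δλ = +0.0175 → C = 174.13°
d = R·|Δφ| / |cos C| = 3433·0.10647 / 0.99475 = 367 nmi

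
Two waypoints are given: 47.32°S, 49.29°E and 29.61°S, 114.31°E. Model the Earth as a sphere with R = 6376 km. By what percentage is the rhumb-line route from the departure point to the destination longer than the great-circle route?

Great circle: σ = 0.9120 rad → d_gc = Rσ = 5815.2 km
Rhumb: Δφ = +0.3091, Δλ = +1.1348, Δψ = +0.3984, q = Δφ/Δψ = 0.7759 → d_rh = R√(Δφ²+q²Δλ²) = 5949.8 km
Excess = (5949.8 − 5815.2) / 5815.2 = 134.6 / 5815.2 = 2.31% ≈ 2.3%

2.3%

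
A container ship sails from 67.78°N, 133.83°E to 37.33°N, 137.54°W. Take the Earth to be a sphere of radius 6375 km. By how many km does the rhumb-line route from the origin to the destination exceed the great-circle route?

Great circle: cos σ = sin φ₁ sin φ₂ + cos φ₁ cos φ₂ cos Δλ,  σ = 0.9660 rad → d_gc = 6158.50 km
Rhumb line: Δψ = -0.9245, q = Δφ/Δψ = 0.5748, d_rh = R√(Δφ²+q²Δλ²) = 6604.02 km
Excess = 6604.02 − 6158.50 = 445.52 ≈ 446 km

446 km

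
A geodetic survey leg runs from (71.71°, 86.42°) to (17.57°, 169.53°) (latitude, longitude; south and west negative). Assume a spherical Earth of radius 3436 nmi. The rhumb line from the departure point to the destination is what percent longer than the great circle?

5.3%

Great circle: σ = 1.2424 rad → d_gc = Rσ = 4268.9 nmi
Rhumb: Δφ = -0.9449, Δλ = +1.4505, Δψ = -1.5149, q = Δφ/Δψ = 0.6238 → d_rh = R√(Δφ²+q²Δλ²) = 4495.1 nmi
Excess = (4495.1 − 4268.9) / 4268.9 = 226.2 / 4268.9 = 5.30% ≈ 5.3%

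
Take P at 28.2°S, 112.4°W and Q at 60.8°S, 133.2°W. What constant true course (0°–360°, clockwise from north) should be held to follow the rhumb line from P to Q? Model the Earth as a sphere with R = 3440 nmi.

203.6°

Meridional parts: M(φ₁)=-0.5133, M(φ₂)=-1.3452 → ΔM = -0.8319;  Δλ = -0.3630 rad
tan C = Δλ / ΔM = +0.4364 → C = 203.58°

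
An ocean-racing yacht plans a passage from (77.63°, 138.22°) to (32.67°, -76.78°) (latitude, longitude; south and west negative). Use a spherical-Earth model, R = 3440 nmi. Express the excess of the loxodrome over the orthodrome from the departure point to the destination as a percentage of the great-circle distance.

Great circle: σ = 1.1815 rad → d_gc = Rσ = 4064.3 nmi
Rhumb: Δφ = -0.7847, Δλ = +2.5307, Δψ = -1.6183, q = Δφ/Δψ = 0.4849 → d_rh = R√(Δφ²+q²Δλ²) = 5010.5 nmi
Excess = (5010.5 − 4064.3) / 4064.3 = 946.2 / 4064.3 = 23.28% ≈ 23.3%

23.3%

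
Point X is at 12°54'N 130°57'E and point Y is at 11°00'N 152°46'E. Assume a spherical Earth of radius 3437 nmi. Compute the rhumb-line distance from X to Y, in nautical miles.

1285 nmi

Rhumb course C = atan2(Δλ, Δψ) with Δψ = ln[tan(π/4+φ₂/2)/tan(π/4+φ₁/2)] = -0.0339, Δλ = +0.3808 → C = 95.09°
d = R·|Δφ| / |cos C| = 3437·0.03316 / 0.08867 = 1285 nmi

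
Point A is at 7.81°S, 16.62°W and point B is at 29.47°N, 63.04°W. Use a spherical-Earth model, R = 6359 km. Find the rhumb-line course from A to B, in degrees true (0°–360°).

309.8°

Meridional parts: M(φ₁)=-0.1367, M(φ₂)=+0.5387 → ΔM = +0.6754;  Δλ = -0.8102 rad
tan C = Δλ / ΔM = -1.1996 → C = 309.82°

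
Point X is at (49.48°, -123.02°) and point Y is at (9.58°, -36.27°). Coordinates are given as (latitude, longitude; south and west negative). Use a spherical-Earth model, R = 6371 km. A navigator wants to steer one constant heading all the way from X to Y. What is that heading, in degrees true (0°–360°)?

Δψ = ln[tan(π/4+φ₂/2)/tan(π/4+φ₁/2)] = -0.8287
Δλ = +1.5141 rad (taken the short way round)
course = atan2(Δλ, Δψ) = 118.69°

118.7°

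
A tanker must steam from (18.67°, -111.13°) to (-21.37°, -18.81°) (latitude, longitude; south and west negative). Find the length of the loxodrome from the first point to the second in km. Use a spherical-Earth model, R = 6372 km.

Δψ = ln[tan(π/4+φ₂/2)/tan(π/4+φ₁/2)] = -0.7137;  Δφ = -0.6988 rad,  Δλ = +1.6113 rad
q = Δφ/Δψ = 0.9791
d = R·√(Δφ² + q²Δλ²) = 6372·1.72553 = 10995 km

10995 km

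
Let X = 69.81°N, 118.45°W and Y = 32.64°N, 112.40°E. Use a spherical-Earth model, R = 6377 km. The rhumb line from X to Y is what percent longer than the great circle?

17.2%

Great circle: σ = 1.2422 rad → d_gc = Rσ = 7921.4 km
Rhumb: Δφ = -0.6487, Δλ = -2.2541, Δψ = -1.1225, q = Δφ/Δψ = 0.5779 → d_rh = R√(Δφ²+q²Δλ²) = 9280.5 km
Excess = (9280.5 − 7921.4) / 7921.4 = 1359.1 / 7921.4 = 17.16% ≈ 17.2%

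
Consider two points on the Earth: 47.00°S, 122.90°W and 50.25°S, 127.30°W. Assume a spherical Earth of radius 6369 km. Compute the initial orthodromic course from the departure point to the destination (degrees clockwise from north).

220.2°

N = sin Δλ·cos φ₂ = -0.0491;  D = cos φ₁ sin φ₂ − sin φ₁ cos φ₂ cos Δλ = -0.0581
initial course = atan2(N, D) = 220.19°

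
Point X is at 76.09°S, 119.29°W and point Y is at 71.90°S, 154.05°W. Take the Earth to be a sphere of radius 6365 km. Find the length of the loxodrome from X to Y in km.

1156 km

Δψ = ln[tan(π/4+φ₂/2)/tan(π/4+φ₁/2)] = +0.2667;  Δφ = +0.0731 rad,  Δλ = -0.6067 rad
q = Δφ/Δψ = 0.2742
d = R·√(Δφ² + q²Δλ²) = 6365·0.18169 = 1156 km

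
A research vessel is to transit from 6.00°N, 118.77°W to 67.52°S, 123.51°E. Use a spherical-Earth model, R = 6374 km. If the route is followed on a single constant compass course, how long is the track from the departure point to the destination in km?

Rhumb course C = atan2(Δλ, Δψ) with Δψ = ln[tan(π/4+φ₂/2)/tan(π/4+φ₁/2)] = -1.7207, Δλ = -2.0546 → C = 230.05°
d = R·|Δφ| / |cos C| = 6374·1.28317 / 0.64206 = 12738 km

12738 km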